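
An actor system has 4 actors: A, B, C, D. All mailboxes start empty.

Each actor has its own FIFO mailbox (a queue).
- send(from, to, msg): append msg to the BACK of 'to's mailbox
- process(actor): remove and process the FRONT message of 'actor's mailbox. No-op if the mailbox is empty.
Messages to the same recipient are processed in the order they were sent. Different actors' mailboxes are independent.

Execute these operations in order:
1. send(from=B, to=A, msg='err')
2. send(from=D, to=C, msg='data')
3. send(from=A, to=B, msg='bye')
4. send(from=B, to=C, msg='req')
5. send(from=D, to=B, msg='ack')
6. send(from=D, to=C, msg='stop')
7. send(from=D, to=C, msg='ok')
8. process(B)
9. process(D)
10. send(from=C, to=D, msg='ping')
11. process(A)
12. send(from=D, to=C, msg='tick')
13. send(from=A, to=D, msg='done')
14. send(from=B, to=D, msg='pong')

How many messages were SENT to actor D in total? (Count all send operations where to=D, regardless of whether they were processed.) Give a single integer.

After 1 (send(from=B, to=A, msg='err')): A:[err] B:[] C:[] D:[]
After 2 (send(from=D, to=C, msg='data')): A:[err] B:[] C:[data] D:[]
After 3 (send(from=A, to=B, msg='bye')): A:[err] B:[bye] C:[data] D:[]
After 4 (send(from=B, to=C, msg='req')): A:[err] B:[bye] C:[data,req] D:[]
After 5 (send(from=D, to=B, msg='ack')): A:[err] B:[bye,ack] C:[data,req] D:[]
After 6 (send(from=D, to=C, msg='stop')): A:[err] B:[bye,ack] C:[data,req,stop] D:[]
After 7 (send(from=D, to=C, msg='ok')): A:[err] B:[bye,ack] C:[data,req,stop,ok] D:[]
After 8 (process(B)): A:[err] B:[ack] C:[data,req,stop,ok] D:[]
After 9 (process(D)): A:[err] B:[ack] C:[data,req,stop,ok] D:[]
After 10 (send(from=C, to=D, msg='ping')): A:[err] B:[ack] C:[data,req,stop,ok] D:[ping]
After 11 (process(A)): A:[] B:[ack] C:[data,req,stop,ok] D:[ping]
After 12 (send(from=D, to=C, msg='tick')): A:[] B:[ack] C:[data,req,stop,ok,tick] D:[ping]
After 13 (send(from=A, to=D, msg='done')): A:[] B:[ack] C:[data,req,stop,ok,tick] D:[ping,done]
After 14 (send(from=B, to=D, msg='pong')): A:[] B:[ack] C:[data,req,stop,ok,tick] D:[ping,done,pong]

Answer: 3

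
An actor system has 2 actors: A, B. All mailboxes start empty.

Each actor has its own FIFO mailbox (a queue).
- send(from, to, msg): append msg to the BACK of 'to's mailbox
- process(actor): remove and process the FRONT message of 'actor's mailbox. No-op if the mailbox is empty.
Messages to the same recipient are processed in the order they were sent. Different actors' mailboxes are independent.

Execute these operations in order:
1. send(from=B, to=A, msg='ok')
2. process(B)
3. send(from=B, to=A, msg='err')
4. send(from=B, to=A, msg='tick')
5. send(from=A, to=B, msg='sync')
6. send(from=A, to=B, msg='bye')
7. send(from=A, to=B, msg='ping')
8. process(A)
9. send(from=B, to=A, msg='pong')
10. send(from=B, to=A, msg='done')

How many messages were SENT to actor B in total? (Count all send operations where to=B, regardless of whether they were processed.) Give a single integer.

After 1 (send(from=B, to=A, msg='ok')): A:[ok] B:[]
After 2 (process(B)): A:[ok] B:[]
After 3 (send(from=B, to=A, msg='err')): A:[ok,err] B:[]
After 4 (send(from=B, to=A, msg='tick')): A:[ok,err,tick] B:[]
After 5 (send(from=A, to=B, msg='sync')): A:[ok,err,tick] B:[sync]
After 6 (send(from=A, to=B, msg='bye')): A:[ok,err,tick] B:[sync,bye]
After 7 (send(from=A, to=B, msg='ping')): A:[ok,err,tick] B:[sync,bye,ping]
After 8 (process(A)): A:[err,tick] B:[sync,bye,ping]
After 9 (send(from=B, to=A, msg='pong')): A:[err,tick,pong] B:[sync,bye,ping]
After 10 (send(from=B, to=A, msg='done')): A:[err,tick,pong,done] B:[sync,bye,ping]

Answer: 3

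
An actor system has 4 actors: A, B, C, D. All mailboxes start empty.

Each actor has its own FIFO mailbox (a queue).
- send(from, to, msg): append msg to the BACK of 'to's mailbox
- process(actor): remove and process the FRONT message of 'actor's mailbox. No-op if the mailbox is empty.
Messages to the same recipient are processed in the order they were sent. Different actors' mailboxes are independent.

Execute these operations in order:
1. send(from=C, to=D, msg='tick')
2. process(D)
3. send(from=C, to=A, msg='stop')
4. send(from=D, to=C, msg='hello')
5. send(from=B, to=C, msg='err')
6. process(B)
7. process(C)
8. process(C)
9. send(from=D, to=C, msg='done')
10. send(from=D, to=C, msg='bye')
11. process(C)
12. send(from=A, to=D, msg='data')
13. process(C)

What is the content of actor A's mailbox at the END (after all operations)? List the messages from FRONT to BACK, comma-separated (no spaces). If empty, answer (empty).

Answer: stop

Derivation:
After 1 (send(from=C, to=D, msg='tick')): A:[] B:[] C:[] D:[tick]
After 2 (process(D)): A:[] B:[] C:[] D:[]
After 3 (send(from=C, to=A, msg='stop')): A:[stop] B:[] C:[] D:[]
After 4 (send(from=D, to=C, msg='hello')): A:[stop] B:[] C:[hello] D:[]
After 5 (send(from=B, to=C, msg='err')): A:[stop] B:[] C:[hello,err] D:[]
After 6 (process(B)): A:[stop] B:[] C:[hello,err] D:[]
After 7 (process(C)): A:[stop] B:[] C:[err] D:[]
After 8 (process(C)): A:[stop] B:[] C:[] D:[]
After 9 (send(from=D, to=C, msg='done')): A:[stop] B:[] C:[done] D:[]
After 10 (send(from=D, to=C, msg='bye')): A:[stop] B:[] C:[done,bye] D:[]
After 11 (process(C)): A:[stop] B:[] C:[bye] D:[]
After 12 (send(from=A, to=D, msg='data')): A:[stop] B:[] C:[bye] D:[data]
After 13 (process(C)): A:[stop] B:[] C:[] D:[data]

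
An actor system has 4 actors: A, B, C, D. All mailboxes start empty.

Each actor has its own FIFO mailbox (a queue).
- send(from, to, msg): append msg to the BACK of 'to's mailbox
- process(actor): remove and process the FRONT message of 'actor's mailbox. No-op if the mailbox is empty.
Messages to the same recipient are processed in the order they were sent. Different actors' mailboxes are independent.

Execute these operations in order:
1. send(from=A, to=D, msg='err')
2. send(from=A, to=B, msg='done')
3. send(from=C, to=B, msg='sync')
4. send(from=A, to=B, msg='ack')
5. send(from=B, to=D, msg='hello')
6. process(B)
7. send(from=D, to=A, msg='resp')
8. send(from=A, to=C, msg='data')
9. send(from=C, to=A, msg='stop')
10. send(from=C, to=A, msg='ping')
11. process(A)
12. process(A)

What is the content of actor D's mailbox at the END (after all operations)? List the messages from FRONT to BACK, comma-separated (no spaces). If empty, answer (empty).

Answer: err,hello

Derivation:
After 1 (send(from=A, to=D, msg='err')): A:[] B:[] C:[] D:[err]
After 2 (send(from=A, to=B, msg='done')): A:[] B:[done] C:[] D:[err]
After 3 (send(from=C, to=B, msg='sync')): A:[] B:[done,sync] C:[] D:[err]
After 4 (send(from=A, to=B, msg='ack')): A:[] B:[done,sync,ack] C:[] D:[err]
After 5 (send(from=B, to=D, msg='hello')): A:[] B:[done,sync,ack] C:[] D:[err,hello]
After 6 (process(B)): A:[] B:[sync,ack] C:[] D:[err,hello]
After 7 (send(from=D, to=A, msg='resp')): A:[resp] B:[sync,ack] C:[] D:[err,hello]
After 8 (send(from=A, to=C, msg='data')): A:[resp] B:[sync,ack] C:[data] D:[err,hello]
After 9 (send(from=C, to=A, msg='stop')): A:[resp,stop] B:[sync,ack] C:[data] D:[err,hello]
After 10 (send(from=C, to=A, msg='ping')): A:[resp,stop,ping] B:[sync,ack] C:[data] D:[err,hello]
After 11 (process(A)): A:[stop,ping] B:[sync,ack] C:[data] D:[err,hello]
After 12 (process(A)): A:[ping] B:[sync,ack] C:[data] D:[err,hello]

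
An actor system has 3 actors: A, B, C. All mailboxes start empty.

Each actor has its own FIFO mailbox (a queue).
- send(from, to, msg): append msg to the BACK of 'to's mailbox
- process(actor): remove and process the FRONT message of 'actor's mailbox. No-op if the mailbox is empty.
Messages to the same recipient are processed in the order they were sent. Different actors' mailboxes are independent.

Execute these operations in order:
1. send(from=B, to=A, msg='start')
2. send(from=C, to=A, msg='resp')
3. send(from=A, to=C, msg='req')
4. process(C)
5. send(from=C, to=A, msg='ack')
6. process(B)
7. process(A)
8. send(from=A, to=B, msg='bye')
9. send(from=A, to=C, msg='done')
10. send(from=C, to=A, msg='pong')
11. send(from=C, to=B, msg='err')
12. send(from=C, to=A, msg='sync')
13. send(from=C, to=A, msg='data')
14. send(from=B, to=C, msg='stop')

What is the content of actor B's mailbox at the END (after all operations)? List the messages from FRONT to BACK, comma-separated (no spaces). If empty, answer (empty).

After 1 (send(from=B, to=A, msg='start')): A:[start] B:[] C:[]
After 2 (send(from=C, to=A, msg='resp')): A:[start,resp] B:[] C:[]
After 3 (send(from=A, to=C, msg='req')): A:[start,resp] B:[] C:[req]
After 4 (process(C)): A:[start,resp] B:[] C:[]
After 5 (send(from=C, to=A, msg='ack')): A:[start,resp,ack] B:[] C:[]
After 6 (process(B)): A:[start,resp,ack] B:[] C:[]
After 7 (process(A)): A:[resp,ack] B:[] C:[]
After 8 (send(from=A, to=B, msg='bye')): A:[resp,ack] B:[bye] C:[]
After 9 (send(from=A, to=C, msg='done')): A:[resp,ack] B:[bye] C:[done]
After 10 (send(from=C, to=A, msg='pong')): A:[resp,ack,pong] B:[bye] C:[done]
After 11 (send(from=C, to=B, msg='err')): A:[resp,ack,pong] B:[bye,err] C:[done]
After 12 (send(from=C, to=A, msg='sync')): A:[resp,ack,pong,sync] B:[bye,err] C:[done]
After 13 (send(from=C, to=A, msg='data')): A:[resp,ack,pong,sync,data] B:[bye,err] C:[done]
After 14 (send(from=B, to=C, msg='stop')): A:[resp,ack,pong,sync,data] B:[bye,err] C:[done,stop]

Answer: bye,err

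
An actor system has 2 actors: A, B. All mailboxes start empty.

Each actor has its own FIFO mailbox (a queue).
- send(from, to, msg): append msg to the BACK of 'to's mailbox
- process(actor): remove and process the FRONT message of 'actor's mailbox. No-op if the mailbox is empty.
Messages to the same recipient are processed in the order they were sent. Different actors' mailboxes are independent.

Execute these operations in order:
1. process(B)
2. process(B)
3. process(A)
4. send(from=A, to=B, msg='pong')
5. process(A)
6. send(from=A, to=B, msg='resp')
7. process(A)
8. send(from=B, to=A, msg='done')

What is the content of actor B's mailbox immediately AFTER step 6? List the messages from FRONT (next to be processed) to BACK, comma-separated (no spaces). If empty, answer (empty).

After 1 (process(B)): A:[] B:[]
After 2 (process(B)): A:[] B:[]
After 3 (process(A)): A:[] B:[]
After 4 (send(from=A, to=B, msg='pong')): A:[] B:[pong]
After 5 (process(A)): A:[] B:[pong]
After 6 (send(from=A, to=B, msg='resp')): A:[] B:[pong,resp]

pong,resp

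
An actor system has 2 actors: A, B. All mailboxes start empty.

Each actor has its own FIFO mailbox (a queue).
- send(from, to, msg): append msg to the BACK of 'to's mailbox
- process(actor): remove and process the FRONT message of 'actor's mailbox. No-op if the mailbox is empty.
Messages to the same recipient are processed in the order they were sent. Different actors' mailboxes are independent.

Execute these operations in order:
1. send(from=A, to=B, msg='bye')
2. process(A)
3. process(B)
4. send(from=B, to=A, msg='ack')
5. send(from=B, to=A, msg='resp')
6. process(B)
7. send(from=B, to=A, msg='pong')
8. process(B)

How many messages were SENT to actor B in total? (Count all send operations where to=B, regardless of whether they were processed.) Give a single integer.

After 1 (send(from=A, to=B, msg='bye')): A:[] B:[bye]
After 2 (process(A)): A:[] B:[bye]
After 3 (process(B)): A:[] B:[]
After 4 (send(from=B, to=A, msg='ack')): A:[ack] B:[]
After 5 (send(from=B, to=A, msg='resp')): A:[ack,resp] B:[]
After 6 (process(B)): A:[ack,resp] B:[]
After 7 (send(from=B, to=A, msg='pong')): A:[ack,resp,pong] B:[]
After 8 (process(B)): A:[ack,resp,pong] B:[]

Answer: 1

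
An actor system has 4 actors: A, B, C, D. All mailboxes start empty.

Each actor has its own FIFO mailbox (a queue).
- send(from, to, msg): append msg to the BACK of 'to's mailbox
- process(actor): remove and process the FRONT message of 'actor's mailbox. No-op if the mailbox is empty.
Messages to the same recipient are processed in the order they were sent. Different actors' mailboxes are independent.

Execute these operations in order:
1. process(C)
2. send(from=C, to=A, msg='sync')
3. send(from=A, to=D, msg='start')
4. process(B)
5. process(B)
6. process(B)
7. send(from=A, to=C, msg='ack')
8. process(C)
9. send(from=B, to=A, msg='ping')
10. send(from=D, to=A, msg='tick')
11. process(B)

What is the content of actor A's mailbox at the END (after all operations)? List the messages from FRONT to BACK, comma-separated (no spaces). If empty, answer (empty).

Answer: sync,ping,tick

Derivation:
After 1 (process(C)): A:[] B:[] C:[] D:[]
After 2 (send(from=C, to=A, msg='sync')): A:[sync] B:[] C:[] D:[]
After 3 (send(from=A, to=D, msg='start')): A:[sync] B:[] C:[] D:[start]
After 4 (process(B)): A:[sync] B:[] C:[] D:[start]
After 5 (process(B)): A:[sync] B:[] C:[] D:[start]
After 6 (process(B)): A:[sync] B:[] C:[] D:[start]
After 7 (send(from=A, to=C, msg='ack')): A:[sync] B:[] C:[ack] D:[start]
After 8 (process(C)): A:[sync] B:[] C:[] D:[start]
After 9 (send(from=B, to=A, msg='ping')): A:[sync,ping] B:[] C:[] D:[start]
After 10 (send(from=D, to=A, msg='tick')): A:[sync,ping,tick] B:[] C:[] D:[start]
After 11 (process(B)): A:[sync,ping,tick] B:[] C:[] D:[start]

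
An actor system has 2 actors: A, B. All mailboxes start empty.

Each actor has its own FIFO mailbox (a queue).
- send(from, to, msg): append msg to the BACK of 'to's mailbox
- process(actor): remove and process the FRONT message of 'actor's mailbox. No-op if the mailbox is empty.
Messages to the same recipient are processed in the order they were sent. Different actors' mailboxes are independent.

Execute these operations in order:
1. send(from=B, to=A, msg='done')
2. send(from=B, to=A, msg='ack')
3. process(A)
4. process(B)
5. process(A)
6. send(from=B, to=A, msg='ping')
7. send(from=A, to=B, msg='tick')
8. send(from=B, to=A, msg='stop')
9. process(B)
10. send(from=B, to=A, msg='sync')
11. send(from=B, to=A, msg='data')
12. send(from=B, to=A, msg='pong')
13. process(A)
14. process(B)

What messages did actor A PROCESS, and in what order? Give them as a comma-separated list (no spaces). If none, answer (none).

After 1 (send(from=B, to=A, msg='done')): A:[done] B:[]
After 2 (send(from=B, to=A, msg='ack')): A:[done,ack] B:[]
After 3 (process(A)): A:[ack] B:[]
After 4 (process(B)): A:[ack] B:[]
After 5 (process(A)): A:[] B:[]
After 6 (send(from=B, to=A, msg='ping')): A:[ping] B:[]
After 7 (send(from=A, to=B, msg='tick')): A:[ping] B:[tick]
After 8 (send(from=B, to=A, msg='stop')): A:[ping,stop] B:[tick]
After 9 (process(B)): A:[ping,stop] B:[]
After 10 (send(from=B, to=A, msg='sync')): A:[ping,stop,sync] B:[]
After 11 (send(from=B, to=A, msg='data')): A:[ping,stop,sync,data] B:[]
After 12 (send(from=B, to=A, msg='pong')): A:[ping,stop,sync,data,pong] B:[]
After 13 (process(A)): A:[stop,sync,data,pong] B:[]
After 14 (process(B)): A:[stop,sync,data,pong] B:[]

Answer: done,ack,ping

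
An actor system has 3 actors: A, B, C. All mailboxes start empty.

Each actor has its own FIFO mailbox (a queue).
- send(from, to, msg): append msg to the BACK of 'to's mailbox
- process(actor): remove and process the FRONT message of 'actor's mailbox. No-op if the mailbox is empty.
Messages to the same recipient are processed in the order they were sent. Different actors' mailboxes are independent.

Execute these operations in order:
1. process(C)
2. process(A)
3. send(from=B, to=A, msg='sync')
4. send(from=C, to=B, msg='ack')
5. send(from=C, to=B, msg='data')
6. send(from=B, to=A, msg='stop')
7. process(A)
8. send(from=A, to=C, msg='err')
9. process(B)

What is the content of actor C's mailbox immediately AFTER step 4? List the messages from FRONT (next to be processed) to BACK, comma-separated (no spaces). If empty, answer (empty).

After 1 (process(C)): A:[] B:[] C:[]
After 2 (process(A)): A:[] B:[] C:[]
After 3 (send(from=B, to=A, msg='sync')): A:[sync] B:[] C:[]
After 4 (send(from=C, to=B, msg='ack')): A:[sync] B:[ack] C:[]

(empty)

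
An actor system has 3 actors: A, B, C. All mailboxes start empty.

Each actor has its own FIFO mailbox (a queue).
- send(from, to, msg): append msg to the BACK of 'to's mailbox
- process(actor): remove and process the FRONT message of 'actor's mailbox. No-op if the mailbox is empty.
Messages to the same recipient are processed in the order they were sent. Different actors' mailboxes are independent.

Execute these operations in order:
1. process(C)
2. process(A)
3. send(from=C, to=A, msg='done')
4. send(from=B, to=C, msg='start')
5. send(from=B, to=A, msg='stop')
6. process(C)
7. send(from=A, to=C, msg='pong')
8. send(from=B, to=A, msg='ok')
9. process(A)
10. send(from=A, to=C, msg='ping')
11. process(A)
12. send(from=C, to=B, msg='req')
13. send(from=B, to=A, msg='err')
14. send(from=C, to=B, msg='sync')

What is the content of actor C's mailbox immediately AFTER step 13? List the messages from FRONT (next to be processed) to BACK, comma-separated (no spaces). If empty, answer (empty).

After 1 (process(C)): A:[] B:[] C:[]
After 2 (process(A)): A:[] B:[] C:[]
After 3 (send(from=C, to=A, msg='done')): A:[done] B:[] C:[]
After 4 (send(from=B, to=C, msg='start')): A:[done] B:[] C:[start]
After 5 (send(from=B, to=A, msg='stop')): A:[done,stop] B:[] C:[start]
After 6 (process(C)): A:[done,stop] B:[] C:[]
After 7 (send(from=A, to=C, msg='pong')): A:[done,stop] B:[] C:[pong]
After 8 (send(from=B, to=A, msg='ok')): A:[done,stop,ok] B:[] C:[pong]
After 9 (process(A)): A:[stop,ok] B:[] C:[pong]
After 10 (send(from=A, to=C, msg='ping')): A:[stop,ok] B:[] C:[pong,ping]
After 11 (process(A)): A:[ok] B:[] C:[pong,ping]
After 12 (send(from=C, to=B, msg='req')): A:[ok] B:[req] C:[pong,ping]
After 13 (send(from=B, to=A, msg='err')): A:[ok,err] B:[req] C:[pong,ping]

pong,ping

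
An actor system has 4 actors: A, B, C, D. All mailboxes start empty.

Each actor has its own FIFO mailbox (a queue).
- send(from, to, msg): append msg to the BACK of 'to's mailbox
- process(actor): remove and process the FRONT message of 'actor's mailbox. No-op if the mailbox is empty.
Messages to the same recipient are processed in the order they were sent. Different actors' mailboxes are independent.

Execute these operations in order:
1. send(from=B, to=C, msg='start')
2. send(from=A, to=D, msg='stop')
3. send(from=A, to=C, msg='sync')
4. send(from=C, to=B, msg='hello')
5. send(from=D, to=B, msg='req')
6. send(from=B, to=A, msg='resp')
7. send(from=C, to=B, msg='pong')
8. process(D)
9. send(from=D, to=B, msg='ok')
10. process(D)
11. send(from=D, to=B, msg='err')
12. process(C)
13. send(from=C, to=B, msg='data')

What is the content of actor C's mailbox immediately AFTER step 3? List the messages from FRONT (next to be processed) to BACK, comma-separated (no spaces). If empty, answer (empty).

After 1 (send(from=B, to=C, msg='start')): A:[] B:[] C:[start] D:[]
After 2 (send(from=A, to=D, msg='stop')): A:[] B:[] C:[start] D:[stop]
After 3 (send(from=A, to=C, msg='sync')): A:[] B:[] C:[start,sync] D:[stop]

start,sync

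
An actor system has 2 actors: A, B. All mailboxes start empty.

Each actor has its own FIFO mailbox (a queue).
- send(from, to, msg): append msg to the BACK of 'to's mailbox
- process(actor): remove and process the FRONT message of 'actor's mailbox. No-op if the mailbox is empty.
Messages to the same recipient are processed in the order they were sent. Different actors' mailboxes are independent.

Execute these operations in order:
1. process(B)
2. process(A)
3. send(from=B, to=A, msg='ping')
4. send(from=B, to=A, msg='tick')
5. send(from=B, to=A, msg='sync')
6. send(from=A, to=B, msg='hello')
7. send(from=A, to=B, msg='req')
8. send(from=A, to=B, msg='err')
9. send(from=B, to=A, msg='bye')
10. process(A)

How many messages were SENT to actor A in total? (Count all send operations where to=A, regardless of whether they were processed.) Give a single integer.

After 1 (process(B)): A:[] B:[]
After 2 (process(A)): A:[] B:[]
After 3 (send(from=B, to=A, msg='ping')): A:[ping] B:[]
After 4 (send(from=B, to=A, msg='tick')): A:[ping,tick] B:[]
After 5 (send(from=B, to=A, msg='sync')): A:[ping,tick,sync] B:[]
After 6 (send(from=A, to=B, msg='hello')): A:[ping,tick,sync] B:[hello]
After 7 (send(from=A, to=B, msg='req')): A:[ping,tick,sync] B:[hello,req]
After 8 (send(from=A, to=B, msg='err')): A:[ping,tick,sync] B:[hello,req,err]
After 9 (send(from=B, to=A, msg='bye')): A:[ping,tick,sync,bye] B:[hello,req,err]
After 10 (process(A)): A:[tick,sync,bye] B:[hello,req,err]

Answer: 4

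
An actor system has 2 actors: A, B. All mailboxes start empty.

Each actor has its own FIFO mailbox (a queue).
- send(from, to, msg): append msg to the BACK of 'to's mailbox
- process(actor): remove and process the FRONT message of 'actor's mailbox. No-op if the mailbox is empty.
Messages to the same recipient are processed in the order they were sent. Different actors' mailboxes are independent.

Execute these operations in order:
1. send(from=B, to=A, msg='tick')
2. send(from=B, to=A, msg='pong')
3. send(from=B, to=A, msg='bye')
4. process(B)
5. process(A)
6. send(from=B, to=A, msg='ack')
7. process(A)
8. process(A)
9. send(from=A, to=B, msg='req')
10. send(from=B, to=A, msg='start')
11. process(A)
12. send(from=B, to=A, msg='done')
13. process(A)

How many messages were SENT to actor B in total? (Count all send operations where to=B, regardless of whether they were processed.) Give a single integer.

Answer: 1

Derivation:
After 1 (send(from=B, to=A, msg='tick')): A:[tick] B:[]
After 2 (send(from=B, to=A, msg='pong')): A:[tick,pong] B:[]
After 3 (send(from=B, to=A, msg='bye')): A:[tick,pong,bye] B:[]
After 4 (process(B)): A:[tick,pong,bye] B:[]
After 5 (process(A)): A:[pong,bye] B:[]
After 6 (send(from=B, to=A, msg='ack')): A:[pong,bye,ack] B:[]
After 7 (process(A)): A:[bye,ack] B:[]
After 8 (process(A)): A:[ack] B:[]
After 9 (send(from=A, to=B, msg='req')): A:[ack] B:[req]
After 10 (send(from=B, to=A, msg='start')): A:[ack,start] B:[req]
After 11 (process(A)): A:[start] B:[req]
After 12 (send(from=B, to=A, msg='done')): A:[start,done] B:[req]
After 13 (process(A)): A:[done] B:[req]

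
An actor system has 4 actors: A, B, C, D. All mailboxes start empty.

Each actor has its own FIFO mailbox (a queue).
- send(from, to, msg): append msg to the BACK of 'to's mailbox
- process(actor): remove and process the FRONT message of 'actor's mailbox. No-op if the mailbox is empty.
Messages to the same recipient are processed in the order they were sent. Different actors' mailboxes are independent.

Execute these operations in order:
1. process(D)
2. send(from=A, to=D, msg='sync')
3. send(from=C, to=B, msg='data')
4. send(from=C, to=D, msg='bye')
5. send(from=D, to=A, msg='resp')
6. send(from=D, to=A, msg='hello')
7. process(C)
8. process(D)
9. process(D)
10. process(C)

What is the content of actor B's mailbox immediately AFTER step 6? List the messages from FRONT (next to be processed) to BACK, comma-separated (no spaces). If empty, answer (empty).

After 1 (process(D)): A:[] B:[] C:[] D:[]
After 2 (send(from=A, to=D, msg='sync')): A:[] B:[] C:[] D:[sync]
After 3 (send(from=C, to=B, msg='data')): A:[] B:[data] C:[] D:[sync]
After 4 (send(from=C, to=D, msg='bye')): A:[] B:[data] C:[] D:[sync,bye]
After 5 (send(from=D, to=A, msg='resp')): A:[resp] B:[data] C:[] D:[sync,bye]
After 6 (send(from=D, to=A, msg='hello')): A:[resp,hello] B:[data] C:[] D:[sync,bye]

data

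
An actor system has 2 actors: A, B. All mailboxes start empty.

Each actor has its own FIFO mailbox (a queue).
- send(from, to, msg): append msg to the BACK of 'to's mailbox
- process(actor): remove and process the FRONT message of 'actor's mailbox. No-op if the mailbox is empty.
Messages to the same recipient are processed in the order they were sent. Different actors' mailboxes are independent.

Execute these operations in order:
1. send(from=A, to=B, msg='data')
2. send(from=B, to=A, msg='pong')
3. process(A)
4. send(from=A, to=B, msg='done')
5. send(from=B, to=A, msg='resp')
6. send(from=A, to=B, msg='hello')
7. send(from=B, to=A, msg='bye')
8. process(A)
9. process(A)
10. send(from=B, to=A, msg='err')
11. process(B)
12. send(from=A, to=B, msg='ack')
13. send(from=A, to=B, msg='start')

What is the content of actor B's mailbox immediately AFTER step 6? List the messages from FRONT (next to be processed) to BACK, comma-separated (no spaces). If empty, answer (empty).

After 1 (send(from=A, to=B, msg='data')): A:[] B:[data]
After 2 (send(from=B, to=A, msg='pong')): A:[pong] B:[data]
After 3 (process(A)): A:[] B:[data]
After 4 (send(from=A, to=B, msg='done')): A:[] B:[data,done]
After 5 (send(from=B, to=A, msg='resp')): A:[resp] B:[data,done]
After 6 (send(from=A, to=B, msg='hello')): A:[resp] B:[data,done,hello]

data,done,hello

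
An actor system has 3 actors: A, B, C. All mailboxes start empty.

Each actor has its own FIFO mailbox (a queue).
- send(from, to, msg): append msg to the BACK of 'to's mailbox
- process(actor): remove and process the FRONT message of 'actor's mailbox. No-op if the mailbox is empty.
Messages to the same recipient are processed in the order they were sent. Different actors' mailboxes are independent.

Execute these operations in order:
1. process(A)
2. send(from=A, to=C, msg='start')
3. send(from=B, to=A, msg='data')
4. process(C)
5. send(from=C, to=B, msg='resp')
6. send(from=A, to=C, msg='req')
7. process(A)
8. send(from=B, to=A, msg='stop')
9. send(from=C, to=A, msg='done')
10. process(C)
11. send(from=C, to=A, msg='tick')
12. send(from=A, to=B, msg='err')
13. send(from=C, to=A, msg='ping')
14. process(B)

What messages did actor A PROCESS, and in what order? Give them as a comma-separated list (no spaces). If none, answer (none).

Answer: data

Derivation:
After 1 (process(A)): A:[] B:[] C:[]
After 2 (send(from=A, to=C, msg='start')): A:[] B:[] C:[start]
After 3 (send(from=B, to=A, msg='data')): A:[data] B:[] C:[start]
After 4 (process(C)): A:[data] B:[] C:[]
After 5 (send(from=C, to=B, msg='resp')): A:[data] B:[resp] C:[]
After 6 (send(from=A, to=C, msg='req')): A:[data] B:[resp] C:[req]
After 7 (process(A)): A:[] B:[resp] C:[req]
After 8 (send(from=B, to=A, msg='stop')): A:[stop] B:[resp] C:[req]
After 9 (send(from=C, to=A, msg='done')): A:[stop,done] B:[resp] C:[req]
After 10 (process(C)): A:[stop,done] B:[resp] C:[]
After 11 (send(from=C, to=A, msg='tick')): A:[stop,done,tick] B:[resp] C:[]
After 12 (send(from=A, to=B, msg='err')): A:[stop,done,tick] B:[resp,err] C:[]
After 13 (send(from=C, to=A, msg='ping')): A:[stop,done,tick,ping] B:[resp,err] C:[]
After 14 (process(B)): A:[stop,done,tick,ping] B:[err] C:[]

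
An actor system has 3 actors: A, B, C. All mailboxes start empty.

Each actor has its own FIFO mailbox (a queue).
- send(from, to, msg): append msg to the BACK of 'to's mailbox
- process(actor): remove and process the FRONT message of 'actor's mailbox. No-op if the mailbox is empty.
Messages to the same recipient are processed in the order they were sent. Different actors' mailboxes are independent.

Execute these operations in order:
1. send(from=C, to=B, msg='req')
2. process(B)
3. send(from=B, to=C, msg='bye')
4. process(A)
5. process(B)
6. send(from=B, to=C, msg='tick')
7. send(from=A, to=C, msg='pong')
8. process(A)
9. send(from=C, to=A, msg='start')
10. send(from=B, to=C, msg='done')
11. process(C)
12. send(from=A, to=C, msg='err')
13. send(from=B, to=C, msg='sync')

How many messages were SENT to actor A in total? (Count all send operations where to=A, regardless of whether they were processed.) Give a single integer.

After 1 (send(from=C, to=B, msg='req')): A:[] B:[req] C:[]
After 2 (process(B)): A:[] B:[] C:[]
After 3 (send(from=B, to=C, msg='bye')): A:[] B:[] C:[bye]
After 4 (process(A)): A:[] B:[] C:[bye]
After 5 (process(B)): A:[] B:[] C:[bye]
After 6 (send(from=B, to=C, msg='tick')): A:[] B:[] C:[bye,tick]
After 7 (send(from=A, to=C, msg='pong')): A:[] B:[] C:[bye,tick,pong]
After 8 (process(A)): A:[] B:[] C:[bye,tick,pong]
After 9 (send(from=C, to=A, msg='start')): A:[start] B:[] C:[bye,tick,pong]
After 10 (send(from=B, to=C, msg='done')): A:[start] B:[] C:[bye,tick,pong,done]
After 11 (process(C)): A:[start] B:[] C:[tick,pong,done]
After 12 (send(from=A, to=C, msg='err')): A:[start] B:[] C:[tick,pong,done,err]
After 13 (send(from=B, to=C, msg='sync')): A:[start] B:[] C:[tick,pong,done,err,sync]

Answer: 1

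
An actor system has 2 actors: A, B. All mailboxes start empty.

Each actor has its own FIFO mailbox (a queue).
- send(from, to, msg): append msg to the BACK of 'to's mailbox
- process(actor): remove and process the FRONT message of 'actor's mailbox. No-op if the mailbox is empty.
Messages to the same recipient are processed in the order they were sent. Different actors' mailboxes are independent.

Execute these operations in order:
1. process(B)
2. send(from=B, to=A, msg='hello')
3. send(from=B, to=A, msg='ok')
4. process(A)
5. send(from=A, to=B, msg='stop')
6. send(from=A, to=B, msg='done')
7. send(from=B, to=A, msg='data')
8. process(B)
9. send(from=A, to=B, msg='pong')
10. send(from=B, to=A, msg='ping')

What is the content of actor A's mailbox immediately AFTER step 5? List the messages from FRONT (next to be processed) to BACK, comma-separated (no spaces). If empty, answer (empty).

After 1 (process(B)): A:[] B:[]
After 2 (send(from=B, to=A, msg='hello')): A:[hello] B:[]
After 3 (send(from=B, to=A, msg='ok')): A:[hello,ok] B:[]
After 4 (process(A)): A:[ok] B:[]
After 5 (send(from=A, to=B, msg='stop')): A:[ok] B:[stop]

ok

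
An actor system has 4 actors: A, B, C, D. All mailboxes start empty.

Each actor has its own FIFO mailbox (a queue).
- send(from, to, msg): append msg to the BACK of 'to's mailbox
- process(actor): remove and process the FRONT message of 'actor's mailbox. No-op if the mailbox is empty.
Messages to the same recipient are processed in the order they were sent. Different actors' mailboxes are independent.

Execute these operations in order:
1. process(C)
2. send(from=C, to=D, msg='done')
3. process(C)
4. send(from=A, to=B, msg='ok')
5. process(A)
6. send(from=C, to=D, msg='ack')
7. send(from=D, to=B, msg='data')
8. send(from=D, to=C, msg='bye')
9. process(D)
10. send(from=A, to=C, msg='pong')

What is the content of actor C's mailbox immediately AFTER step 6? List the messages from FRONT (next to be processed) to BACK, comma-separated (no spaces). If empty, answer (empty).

After 1 (process(C)): A:[] B:[] C:[] D:[]
After 2 (send(from=C, to=D, msg='done')): A:[] B:[] C:[] D:[done]
After 3 (process(C)): A:[] B:[] C:[] D:[done]
After 4 (send(from=A, to=B, msg='ok')): A:[] B:[ok] C:[] D:[done]
After 5 (process(A)): A:[] B:[ok] C:[] D:[done]
After 6 (send(from=C, to=D, msg='ack')): A:[] B:[ok] C:[] D:[done,ack]

(empty)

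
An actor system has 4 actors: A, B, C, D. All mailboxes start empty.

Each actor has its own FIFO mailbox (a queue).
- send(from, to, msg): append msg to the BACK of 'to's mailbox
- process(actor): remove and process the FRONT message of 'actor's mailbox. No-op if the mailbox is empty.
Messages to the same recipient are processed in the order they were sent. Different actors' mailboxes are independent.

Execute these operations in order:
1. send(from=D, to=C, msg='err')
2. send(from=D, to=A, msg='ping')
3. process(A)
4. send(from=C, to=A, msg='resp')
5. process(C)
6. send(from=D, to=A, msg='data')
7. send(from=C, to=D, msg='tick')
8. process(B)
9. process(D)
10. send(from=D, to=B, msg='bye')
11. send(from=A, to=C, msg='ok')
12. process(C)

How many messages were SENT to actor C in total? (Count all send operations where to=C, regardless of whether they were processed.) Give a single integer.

Answer: 2

Derivation:
After 1 (send(from=D, to=C, msg='err')): A:[] B:[] C:[err] D:[]
After 2 (send(from=D, to=A, msg='ping')): A:[ping] B:[] C:[err] D:[]
After 3 (process(A)): A:[] B:[] C:[err] D:[]
After 4 (send(from=C, to=A, msg='resp')): A:[resp] B:[] C:[err] D:[]
After 5 (process(C)): A:[resp] B:[] C:[] D:[]
After 6 (send(from=D, to=A, msg='data')): A:[resp,data] B:[] C:[] D:[]
After 7 (send(from=C, to=D, msg='tick')): A:[resp,data] B:[] C:[] D:[tick]
After 8 (process(B)): A:[resp,data] B:[] C:[] D:[tick]
After 9 (process(D)): A:[resp,data] B:[] C:[] D:[]
After 10 (send(from=D, to=B, msg='bye')): A:[resp,data] B:[bye] C:[] D:[]
After 11 (send(from=A, to=C, msg='ok')): A:[resp,data] B:[bye] C:[ok] D:[]
After 12 (process(C)): A:[resp,data] B:[bye] C:[] D:[]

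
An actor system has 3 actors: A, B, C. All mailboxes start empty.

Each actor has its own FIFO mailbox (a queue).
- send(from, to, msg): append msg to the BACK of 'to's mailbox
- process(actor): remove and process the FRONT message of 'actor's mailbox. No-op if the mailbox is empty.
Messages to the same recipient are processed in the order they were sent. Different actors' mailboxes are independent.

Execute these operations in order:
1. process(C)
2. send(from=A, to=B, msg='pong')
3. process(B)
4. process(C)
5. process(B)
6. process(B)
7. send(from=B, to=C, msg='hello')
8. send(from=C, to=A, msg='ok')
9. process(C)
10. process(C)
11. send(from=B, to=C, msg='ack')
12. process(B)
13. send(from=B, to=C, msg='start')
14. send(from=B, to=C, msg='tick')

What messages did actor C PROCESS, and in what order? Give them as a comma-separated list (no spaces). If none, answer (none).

After 1 (process(C)): A:[] B:[] C:[]
After 2 (send(from=A, to=B, msg='pong')): A:[] B:[pong] C:[]
After 3 (process(B)): A:[] B:[] C:[]
After 4 (process(C)): A:[] B:[] C:[]
After 5 (process(B)): A:[] B:[] C:[]
After 6 (process(B)): A:[] B:[] C:[]
After 7 (send(from=B, to=C, msg='hello')): A:[] B:[] C:[hello]
After 8 (send(from=C, to=A, msg='ok')): A:[ok] B:[] C:[hello]
After 9 (process(C)): A:[ok] B:[] C:[]
After 10 (process(C)): A:[ok] B:[] C:[]
After 11 (send(from=B, to=C, msg='ack')): A:[ok] B:[] C:[ack]
After 12 (process(B)): A:[ok] B:[] C:[ack]
After 13 (send(from=B, to=C, msg='start')): A:[ok] B:[] C:[ack,start]
After 14 (send(from=B, to=C, msg='tick')): A:[ok] B:[] C:[ack,start,tick]

Answer: hello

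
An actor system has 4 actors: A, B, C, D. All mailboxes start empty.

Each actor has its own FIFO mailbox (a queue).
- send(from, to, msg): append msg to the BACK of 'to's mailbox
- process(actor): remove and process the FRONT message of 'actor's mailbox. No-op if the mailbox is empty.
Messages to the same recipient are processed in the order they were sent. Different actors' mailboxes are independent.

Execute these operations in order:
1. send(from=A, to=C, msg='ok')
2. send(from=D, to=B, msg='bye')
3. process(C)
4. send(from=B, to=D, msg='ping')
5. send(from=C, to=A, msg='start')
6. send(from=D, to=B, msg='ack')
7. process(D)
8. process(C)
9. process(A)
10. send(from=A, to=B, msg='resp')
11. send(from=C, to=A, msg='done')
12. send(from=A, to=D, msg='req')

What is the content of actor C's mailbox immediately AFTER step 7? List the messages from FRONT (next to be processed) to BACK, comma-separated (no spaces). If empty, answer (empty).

After 1 (send(from=A, to=C, msg='ok')): A:[] B:[] C:[ok] D:[]
After 2 (send(from=D, to=B, msg='bye')): A:[] B:[bye] C:[ok] D:[]
After 3 (process(C)): A:[] B:[bye] C:[] D:[]
After 4 (send(from=B, to=D, msg='ping')): A:[] B:[bye] C:[] D:[ping]
After 5 (send(from=C, to=A, msg='start')): A:[start] B:[bye] C:[] D:[ping]
After 6 (send(from=D, to=B, msg='ack')): A:[start] B:[bye,ack] C:[] D:[ping]
After 7 (process(D)): A:[start] B:[bye,ack] C:[] D:[]

(empty)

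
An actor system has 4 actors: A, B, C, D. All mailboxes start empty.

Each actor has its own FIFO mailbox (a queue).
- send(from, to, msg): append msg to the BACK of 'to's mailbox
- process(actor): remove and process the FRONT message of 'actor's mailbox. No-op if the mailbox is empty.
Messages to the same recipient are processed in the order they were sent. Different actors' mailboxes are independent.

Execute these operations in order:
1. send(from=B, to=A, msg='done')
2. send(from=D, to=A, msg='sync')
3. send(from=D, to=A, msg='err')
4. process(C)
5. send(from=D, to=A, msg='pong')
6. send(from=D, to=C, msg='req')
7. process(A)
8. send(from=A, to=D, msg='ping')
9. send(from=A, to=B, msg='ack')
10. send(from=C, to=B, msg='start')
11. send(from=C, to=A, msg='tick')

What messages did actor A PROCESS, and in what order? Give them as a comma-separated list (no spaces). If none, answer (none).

Answer: done

Derivation:
After 1 (send(from=B, to=A, msg='done')): A:[done] B:[] C:[] D:[]
After 2 (send(from=D, to=A, msg='sync')): A:[done,sync] B:[] C:[] D:[]
After 3 (send(from=D, to=A, msg='err')): A:[done,sync,err] B:[] C:[] D:[]
After 4 (process(C)): A:[done,sync,err] B:[] C:[] D:[]
After 5 (send(from=D, to=A, msg='pong')): A:[done,sync,err,pong] B:[] C:[] D:[]
After 6 (send(from=D, to=C, msg='req')): A:[done,sync,err,pong] B:[] C:[req] D:[]
After 7 (process(A)): A:[sync,err,pong] B:[] C:[req] D:[]
After 8 (send(from=A, to=D, msg='ping')): A:[sync,err,pong] B:[] C:[req] D:[ping]
After 9 (send(from=A, to=B, msg='ack')): A:[sync,err,pong] B:[ack] C:[req] D:[ping]
After 10 (send(from=C, to=B, msg='start')): A:[sync,err,pong] B:[ack,start] C:[req] D:[ping]
After 11 (send(from=C, to=A, msg='tick')): A:[sync,err,pong,tick] B:[ack,start] C:[req] D:[ping]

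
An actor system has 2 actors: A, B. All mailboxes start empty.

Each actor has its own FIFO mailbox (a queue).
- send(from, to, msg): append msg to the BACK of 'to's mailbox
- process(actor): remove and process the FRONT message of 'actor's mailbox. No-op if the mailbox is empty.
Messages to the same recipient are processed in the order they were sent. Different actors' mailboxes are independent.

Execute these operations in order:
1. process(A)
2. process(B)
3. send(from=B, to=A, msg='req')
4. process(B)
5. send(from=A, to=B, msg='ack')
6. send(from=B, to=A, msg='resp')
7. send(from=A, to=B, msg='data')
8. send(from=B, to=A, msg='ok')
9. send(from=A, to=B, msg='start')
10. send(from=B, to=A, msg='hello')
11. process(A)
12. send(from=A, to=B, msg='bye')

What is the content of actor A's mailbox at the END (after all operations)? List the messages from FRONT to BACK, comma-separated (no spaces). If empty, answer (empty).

Answer: resp,ok,hello

Derivation:
After 1 (process(A)): A:[] B:[]
After 2 (process(B)): A:[] B:[]
After 3 (send(from=B, to=A, msg='req')): A:[req] B:[]
After 4 (process(B)): A:[req] B:[]
After 5 (send(from=A, to=B, msg='ack')): A:[req] B:[ack]
After 6 (send(from=B, to=A, msg='resp')): A:[req,resp] B:[ack]
After 7 (send(from=A, to=B, msg='data')): A:[req,resp] B:[ack,data]
After 8 (send(from=B, to=A, msg='ok')): A:[req,resp,ok] B:[ack,data]
After 9 (send(from=A, to=B, msg='start')): A:[req,resp,ok] B:[ack,data,start]
After 10 (send(from=B, to=A, msg='hello')): A:[req,resp,ok,hello] B:[ack,data,start]
After 11 (process(A)): A:[resp,ok,hello] B:[ack,data,start]
After 12 (send(from=A, to=B, msg='bye')): A:[resp,ok,hello] B:[ack,data,start,bye]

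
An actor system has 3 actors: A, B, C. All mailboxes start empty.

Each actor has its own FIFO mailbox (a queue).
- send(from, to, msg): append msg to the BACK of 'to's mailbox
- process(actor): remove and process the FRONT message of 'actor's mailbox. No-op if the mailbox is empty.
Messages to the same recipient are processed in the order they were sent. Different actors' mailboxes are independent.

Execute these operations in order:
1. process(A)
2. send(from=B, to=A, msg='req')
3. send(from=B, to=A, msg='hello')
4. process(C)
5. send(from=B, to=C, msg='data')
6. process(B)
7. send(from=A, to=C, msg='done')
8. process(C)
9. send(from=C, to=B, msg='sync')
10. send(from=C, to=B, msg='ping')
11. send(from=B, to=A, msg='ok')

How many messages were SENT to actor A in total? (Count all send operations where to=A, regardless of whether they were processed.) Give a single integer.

Answer: 3

Derivation:
After 1 (process(A)): A:[] B:[] C:[]
After 2 (send(from=B, to=A, msg='req')): A:[req] B:[] C:[]
After 3 (send(from=B, to=A, msg='hello')): A:[req,hello] B:[] C:[]
After 4 (process(C)): A:[req,hello] B:[] C:[]
After 5 (send(from=B, to=C, msg='data')): A:[req,hello] B:[] C:[data]
After 6 (process(B)): A:[req,hello] B:[] C:[data]
After 7 (send(from=A, to=C, msg='done')): A:[req,hello] B:[] C:[data,done]
After 8 (process(C)): A:[req,hello] B:[] C:[done]
After 9 (send(from=C, to=B, msg='sync')): A:[req,hello] B:[sync] C:[done]
After 10 (send(from=C, to=B, msg='ping')): A:[req,hello] B:[sync,ping] C:[done]
After 11 (send(from=B, to=A, msg='ok')): A:[req,hello,ok] B:[sync,ping] C:[done]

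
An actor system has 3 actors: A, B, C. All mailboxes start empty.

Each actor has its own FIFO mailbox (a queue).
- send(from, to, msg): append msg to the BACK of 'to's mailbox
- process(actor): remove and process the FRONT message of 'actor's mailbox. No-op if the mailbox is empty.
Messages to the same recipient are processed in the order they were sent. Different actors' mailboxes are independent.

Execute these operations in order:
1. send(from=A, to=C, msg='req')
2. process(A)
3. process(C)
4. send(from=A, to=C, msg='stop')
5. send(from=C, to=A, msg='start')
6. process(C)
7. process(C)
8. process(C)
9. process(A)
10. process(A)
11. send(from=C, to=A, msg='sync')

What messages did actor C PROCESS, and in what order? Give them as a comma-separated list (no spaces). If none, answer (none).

Answer: req,stop

Derivation:
After 1 (send(from=A, to=C, msg='req')): A:[] B:[] C:[req]
After 2 (process(A)): A:[] B:[] C:[req]
After 3 (process(C)): A:[] B:[] C:[]
After 4 (send(from=A, to=C, msg='stop')): A:[] B:[] C:[stop]
After 5 (send(from=C, to=A, msg='start')): A:[start] B:[] C:[stop]
After 6 (process(C)): A:[start] B:[] C:[]
After 7 (process(C)): A:[start] B:[] C:[]
After 8 (process(C)): A:[start] B:[] C:[]
After 9 (process(A)): A:[] B:[] C:[]
After 10 (process(A)): A:[] B:[] C:[]
After 11 (send(from=C, to=A, msg='sync')): A:[sync] B:[] C:[]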